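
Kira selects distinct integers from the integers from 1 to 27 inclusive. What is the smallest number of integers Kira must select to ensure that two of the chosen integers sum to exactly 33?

17

Two chosen integers sum to 33 exactly when both halves of some pair {x, 33−x} with 6 ≤ x ≤ 33−x ≤ 27 are chosen — 11 such pairs.
The remaining 5 elements (those with no distinct partner in range) can never complete a 33-sum, so the worst case takes all of them and one from each pair: 5 + 11 = 16.
By pigeonhole, the 17th integer has to be the second member of some pair, so 16 + 1 = 17.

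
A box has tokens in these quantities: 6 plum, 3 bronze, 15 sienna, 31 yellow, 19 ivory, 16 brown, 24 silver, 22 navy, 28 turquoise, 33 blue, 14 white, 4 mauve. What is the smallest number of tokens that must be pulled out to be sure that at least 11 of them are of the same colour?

An adversary could hand out at most 10 tokens per colour (plum, bronze, mauve run out sooner): 6 + 3 + 10 + 10 + 10 + 10 + 10 + 10 + 10 + 10 + 10 + 4 = 103 tokens and still no colour has 11.
One more token lands in a colour already at 10, so 104 draws are enough and 103 are not.

104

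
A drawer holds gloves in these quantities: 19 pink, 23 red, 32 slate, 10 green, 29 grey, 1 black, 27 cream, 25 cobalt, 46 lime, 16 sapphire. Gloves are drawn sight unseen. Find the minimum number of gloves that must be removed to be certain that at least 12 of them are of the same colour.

Pigeonhole: the 10 colours are the holes; the gloves drawn are the pigeons.
To avoid 12 of any one colour, the worst case takes at most 11 of each colour, or every glove of a colour that has fewer than 11.
That gives 11 + 11 + 11 + 10 + 11 + 1 + 11 + 11 + 11 + 11 = 99 gloves with no colour reaching 12.
The next glove forces some colour to 12, so 99 + 1 = 100.

100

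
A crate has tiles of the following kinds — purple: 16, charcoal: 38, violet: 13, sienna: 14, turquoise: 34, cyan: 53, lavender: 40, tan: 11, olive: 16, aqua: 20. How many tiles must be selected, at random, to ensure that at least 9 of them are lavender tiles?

224

In the worst case for collecting lavender tiles, every non-lavender tile comes out first.
There are 16 + 38 + 13 + 14 + 34 + 53 + 11 + 16 + 20 = 215 non-lavender tiles altogether.
After those, each further tile must be lavender, so 215 + 9 = 224 draws guarantee 9 lavender tiles.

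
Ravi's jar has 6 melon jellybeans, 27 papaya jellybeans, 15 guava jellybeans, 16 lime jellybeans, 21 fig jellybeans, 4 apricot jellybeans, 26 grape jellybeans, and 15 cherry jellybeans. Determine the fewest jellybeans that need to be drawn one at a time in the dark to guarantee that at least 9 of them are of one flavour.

By pigeonhole, put each drawn jellybean into a box by flavour. The largest draw with every box below 9 takes min(count, 8) from each flavour; flavours with fewer than 8 contribute all they have.
Σ min(cᵢ, 8) = 6 + 8 + 8 + 8 + 8 + 4 + 8 + 8 = 58.
Draw number 58 + 1 = 59 must push one box to 9.

59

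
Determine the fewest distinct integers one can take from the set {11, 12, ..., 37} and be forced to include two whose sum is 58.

A set avoiding the sum 58 can contain at most one of each pair {x, 58−x}, plus the 11 elements whose complement lies outside the range or equal to its own complement.
The integers 11, …, 29 (19 of them) are such a set: any two sum to at least 11+12 = 23 and at most 28+29 = 57 < 58.
By pigeonhole, any 20th integer completes one of the 8 pairs, so 20 choices force a sum of 58.

20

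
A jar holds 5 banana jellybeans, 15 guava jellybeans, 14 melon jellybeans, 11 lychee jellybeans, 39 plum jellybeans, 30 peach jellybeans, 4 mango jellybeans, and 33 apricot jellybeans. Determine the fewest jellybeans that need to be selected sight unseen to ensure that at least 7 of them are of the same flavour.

46

Pigeonhole: put each drawn jellybean into a box by flavour. The largest draw with every box below 7 takes min(count, 6) from each flavour; flavours with fewer than 6 contribute all they have.
Σ min(cᵢ, 6) = 5 + 6 + 6 + 6 + 6 + 6 + 4 + 6 = 45.
Draw number 45 + 1 = 46 must push one box to 7.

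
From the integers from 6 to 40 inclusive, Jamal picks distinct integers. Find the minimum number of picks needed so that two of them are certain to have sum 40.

22

Two chosen integers sum to 40 exactly when both halves of some pair {x, 40−x} with 6 ≤ x ≤ 40−x ≤ 34 are chosen — 14 such pairs.
The remaining 7 elements (those with no distinct partner in range) can never complete a 40-sum, so the worst case takes all of them and one from each pair: 7 + 14 = 21.
The 22nd integer has to be the second member of some pair, so 21 + 1 = 22.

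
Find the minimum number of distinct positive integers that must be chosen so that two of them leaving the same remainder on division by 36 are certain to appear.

By the pigeonhole principle, the 36 residue classes mod 36 are the pigeonholes.
With 36 integers one could put 1 in each residue class and have no class reach 2.
The 37th integer pushes some class to 2, so 36·1 + 1 = 37.

37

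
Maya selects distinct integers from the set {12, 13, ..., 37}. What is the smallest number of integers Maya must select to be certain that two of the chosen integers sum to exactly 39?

Two chosen integers sum to 39 exactly when both halves of some pair {x, 39−x} with 12 ≤ x ≤ 39−x ≤ 27 are chosen — 8 such pairs.
The remaining 10 elements (those with no distinct partner in range) can never complete a 39-sum, so the worst case takes all of them and one from each pair: 10 + 8 = 18.
The 19th integer has to be the second member of some pair, so 18 + 1 = 19.

19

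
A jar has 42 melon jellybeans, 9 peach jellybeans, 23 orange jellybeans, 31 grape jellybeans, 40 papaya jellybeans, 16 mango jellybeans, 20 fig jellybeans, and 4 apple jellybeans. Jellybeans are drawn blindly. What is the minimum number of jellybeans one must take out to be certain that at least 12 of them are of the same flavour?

The 8 flavours are the holes; the jellybeans drawn are the pigeons.
To avoid 12 of any one flavour, the worst case takes at most 11 of each flavour, or every jellybean of a flavour that has fewer than 11.
That gives 11 + 9 + 11 + 11 + 11 + 11 + 11 + 4 = 79 jellybeans with no flavour reaching 12.
The next jellybean forces some flavour to 12, so 79 + 1 = 80.

80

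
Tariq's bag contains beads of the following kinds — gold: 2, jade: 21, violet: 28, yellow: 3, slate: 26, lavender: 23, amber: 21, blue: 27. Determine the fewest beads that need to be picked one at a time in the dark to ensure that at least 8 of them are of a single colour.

48

The 8 colours are the holes; the beads drawn are the pigeons.
To avoid 8 of any one colour, the worst case takes at most 7 of each colour, or every bead of a colour that has fewer than 7.
That gives 2 + 7 + 7 + 3 + 7 + 7 + 7 + 7 = 47 beads with no colour reaching 8.
The next bead forces some colour to 8, so 47 + 1 = 48.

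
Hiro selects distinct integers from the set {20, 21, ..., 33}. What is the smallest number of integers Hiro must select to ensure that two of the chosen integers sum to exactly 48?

A set avoiding the sum 48 can contain at most one of each pair {x, 48−x}, plus the 6 elements whose complement lies outside the range or equal to its own complement.
The integers 24, …, 33 (10 of them) are such a set: any two sum to at least 24+25 = 49 > 48.
By pigeonhole, any 11th integer completes one of the 4 pairs, so 11 choices force a sum of 48.

11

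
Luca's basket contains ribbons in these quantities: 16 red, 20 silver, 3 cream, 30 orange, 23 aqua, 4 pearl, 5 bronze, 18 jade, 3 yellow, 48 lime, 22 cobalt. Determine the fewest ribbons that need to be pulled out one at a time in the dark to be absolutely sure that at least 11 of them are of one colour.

An adversary could hand out at most 10 ribbons per colour (4 colours run out sooner): 10 + 10 + 3 + 10 + 10 + 4 + 5 + 10 + 3 + 10 + 10 = 85 ribbons and still no colour has 11.
By the pigeonhole principle, one more ribbon lands in a colour already at 10, so 86 draws are enough and 85 are not.

86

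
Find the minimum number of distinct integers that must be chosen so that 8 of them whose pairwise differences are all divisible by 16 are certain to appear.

113

Integers whose pairwise differences are multiples of 16 are exactly those sharing a remainder mod 16. The 16 residue classes mod 16 are the pigeonholes.
With 112 integers one could put 7 in each residue class and have no class reach 8.
The 113th integer pushes some class to 8, so 16·7 + 1 = 113.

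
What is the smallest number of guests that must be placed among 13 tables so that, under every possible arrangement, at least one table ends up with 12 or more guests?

144

With 143 guests one could put exactly 11 in each of the 13 tables, and no table would reach 12.
One more guest must land in a table that already has 11, giving it 12.
So 13 × 11 + 1 = 144 guests are required.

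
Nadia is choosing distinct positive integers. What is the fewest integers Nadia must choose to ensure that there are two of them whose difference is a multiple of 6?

7

Integers whose pairwise differences are multiples of 6 are exactly those sharing a remainder mod 6. By the pigeonhole principle, the 6 residue classes mod 6 are the pigeonholes.
With 6 integers one could put 1 in each residue class and have no class reach 2.
The 7th integer pushes some class to 2, so 6·1 + 1 = 7.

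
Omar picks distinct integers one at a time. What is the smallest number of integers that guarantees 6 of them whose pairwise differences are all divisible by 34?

171

Integers whose pairwise differences are multiples of 34 are exactly those sharing a remainder mod 34. Pigeonhole: the 34 residue classes mod 34 are the pigeonholes.
With 170 integers one could put 5 in each residue class and have no class reach 6.
The 171st integer pushes some class to 6, so 34·5 + 1 = 171.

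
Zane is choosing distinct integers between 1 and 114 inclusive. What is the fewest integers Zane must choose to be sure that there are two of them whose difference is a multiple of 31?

Integers whose pairwise differences are multiples of 31 are exactly those sharing a remainder mod 31. The 31 residue classes mod 31 are the pigeonholes.
With 31 integers one could put 1 in each residue class and have no class reach 2.
The 32nd integer pushes some class to 2, so 31·1 + 1 = 32.

32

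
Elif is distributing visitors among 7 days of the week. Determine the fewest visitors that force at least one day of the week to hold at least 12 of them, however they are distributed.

78

With 77 visitors one could put exactly 11 in each of the 7 days of the week, and no day of the week would reach 12.
One more visitor must land in a day of the week that already has 11, giving it 12.
So 7 × 11 + 1 = 78 visitors are required.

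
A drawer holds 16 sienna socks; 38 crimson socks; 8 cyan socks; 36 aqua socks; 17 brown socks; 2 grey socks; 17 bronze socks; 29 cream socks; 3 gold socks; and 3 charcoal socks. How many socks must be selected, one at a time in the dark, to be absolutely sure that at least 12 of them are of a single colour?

83

An adversary could hand out at most 11 socks per colour (4 colours run out sooner): 11 + 11 + 8 + 11 + 11 + 2 + 11 + 11 + 3 + 3 = 82 socks and still no colour has 12.
Pigeonhole: one more sock lands in a colour already at 11, so 83 draws are enough and 82 are not.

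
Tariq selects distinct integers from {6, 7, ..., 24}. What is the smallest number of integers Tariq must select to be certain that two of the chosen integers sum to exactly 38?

15

Group the elements by complementary pair {x, 38−x}: {14,24}, {15,23}, {16,22}, …, giving 5 two-element pairs, the single value 19 (it cannot pair with itself since the integers are distinct), and 8 integers whose partner 38−x falls outside [6,24].
Treating each of those 14 groups as a pigeonhole, one can pick one integer per group — 14 integers — with no two summing to 38.
The 15th integer lands in an occupied pair, forcing a sum of 38.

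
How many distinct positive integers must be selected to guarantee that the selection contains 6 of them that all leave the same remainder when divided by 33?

166

By the pigeonhole principle, the 33 residue classes mod 33 are the pigeonholes.
With 165 integers one could put 5 in each residue class and have no class reach 6.
The 166th integer pushes some class to 6, so 33·5 + 1 = 166.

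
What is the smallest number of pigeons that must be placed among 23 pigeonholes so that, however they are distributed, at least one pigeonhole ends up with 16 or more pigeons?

346

With 345 pigeons one could put exactly 15 in each of the 23 pigeonholes, and no pigeonhole would reach 16.
One more pigeon must land in a pigeonhole that already has 15, giving it 16.
So 23 × 15 + 1 = 346 pigeons are required.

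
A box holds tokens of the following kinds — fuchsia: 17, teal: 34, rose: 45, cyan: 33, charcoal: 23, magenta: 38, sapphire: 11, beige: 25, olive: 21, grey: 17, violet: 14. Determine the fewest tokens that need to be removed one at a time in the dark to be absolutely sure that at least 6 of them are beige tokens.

259

In the worst case for collecting beige tokens, every non-beige token comes out first.
There are 17 + 34 + 45 + 33 + 23 + 38 + 11 + 21 + 17 + 14 = 253 non-beige tokens altogether.
After those, each further token must be beige, so 253 + 6 = 259 draws guarantee 6 beige tokens.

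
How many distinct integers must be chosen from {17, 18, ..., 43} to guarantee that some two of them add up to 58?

16

Group the elements by complementary pair {x, 58−x}: {17,41}, {18,40}, {19,39}, …, giving 12 two-element pairs; the single value 29 (it cannot pair with itself since the integers are distinct); and 2 integers whose partner 58−x falls outside [17,43].
By pigeonhole, treating each of those 15 groups as a pigeonhole, one can pick one integer per group — 15 integers — with no two summing to 58.
The 16th integer lands in an occupied pair, forcing a sum of 58.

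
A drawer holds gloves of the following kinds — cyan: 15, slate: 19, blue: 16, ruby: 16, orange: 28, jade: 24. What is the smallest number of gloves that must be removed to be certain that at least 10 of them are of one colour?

55

An adversary could hand out at most 9 gloves per colour: 9 + 9 + 9 + 9 + 9 + 9 = 54 gloves and still no colour has 10.
One more glove lands in a colour already at 9, so 55 draws are enough and 54 are not.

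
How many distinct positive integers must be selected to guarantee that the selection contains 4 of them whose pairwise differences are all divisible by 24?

73

Integers whose pairwise differences are multiples of 24 are exactly those sharing a remainder mod 24. The 24 residue classes mod 24 are the pigeonholes.
With 72 integers one could put 3 in each residue class and have no class reach 4.
The 73rd integer pushes some class to 4, so 24·3 + 1 = 73.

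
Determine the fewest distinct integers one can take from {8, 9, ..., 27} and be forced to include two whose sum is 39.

13

Two chosen integers sum to 39 exactly when both halves of some pair {x, 39−x} with 12 ≤ x ≤ 39−x ≤ 27 are chosen — 8 such pairs.
The remaining 4 elements (those with no distinct partner in range) can never complete a 39-sum, so the worst case takes all of them and one from each pair: 4 + 8 = 12.
The 13th integer has to be the second member of some pair, so 12 + 1 = 13.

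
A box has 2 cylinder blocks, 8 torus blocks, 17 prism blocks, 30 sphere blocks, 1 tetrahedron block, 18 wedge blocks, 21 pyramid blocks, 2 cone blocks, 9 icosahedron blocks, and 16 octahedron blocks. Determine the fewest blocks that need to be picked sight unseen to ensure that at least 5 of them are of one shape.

By pigeonhole, put each drawn block into a box by shape. The largest draw with every box below 5 takes min(count, 4) from each shape; shapes with fewer than 4 contribute all they have.
Σ min(cᵢ, 4) = 2 + 4 + 4 + 4 + 1 + 4 + 4 + 2 + 4 + 4 = 33.
Draw number 33 + 1 = 34 must push one box to 5.

34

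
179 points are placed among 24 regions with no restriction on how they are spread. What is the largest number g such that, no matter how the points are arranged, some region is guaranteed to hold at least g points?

By the pigeonhole principle, the 24 regions are the holes and the 179 points are the pigeons.
If every region held at most 7 points, the total would be at most 24 × 7 = 168, which is less than 179.
So some region holds at least ⌈179/24⌉ = 8 points.

8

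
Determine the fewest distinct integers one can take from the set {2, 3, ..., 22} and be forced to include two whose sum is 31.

Group the elements by complementary pair {x, 31−x}: {9,22}, {10,21}, {11,20}, …, giving 7 two-element pairs and 7 integers whose partner 31−x falls outside [2,22].
Pigeonhole: treating each of those 14 groups as a pigeonhole, one can pick one integer per group — 14 integers — with no two summing to 31.
The 15th integer lands in an occupied pair, forcing a sum of 31.

15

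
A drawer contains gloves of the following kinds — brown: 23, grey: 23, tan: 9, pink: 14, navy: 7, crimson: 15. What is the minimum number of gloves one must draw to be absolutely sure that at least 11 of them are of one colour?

An adversary could hand out at most 10 gloves per colour (tan, navy run out sooner): 10 + 10 + 9 + 10 + 7 + 10 = 56 gloves and still no colour has 11.
One more glove lands in a colour already at 10, so 57 draws are enough and 56 are not.

57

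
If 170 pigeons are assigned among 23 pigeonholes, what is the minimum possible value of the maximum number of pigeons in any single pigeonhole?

By the pigeonhole principle, the 23 pigeonholes are the holes and the 170 pigeons are the pigeons.
If every pigeonhole held at most 7 pigeons, the total would be at most 23 × 7 = 161, which is less than 170.
So some pigeonhole holds at least ⌈170/23⌉ = 8 pigeons.

8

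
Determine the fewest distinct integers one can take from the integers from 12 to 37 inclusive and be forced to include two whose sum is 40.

19

Two chosen integers sum to 40 exactly when both halves of some pair {x, 40−x} with 12 ≤ x ≤ 40−x ≤ 28 are chosen — 8 such pairs.
The remaining 10 elements (those with no distinct partner in range) can never complete a 40-sum, so the worst case takes all of them and one from each pair: 10 + 8 = 18.
The 19th integer has to be the second member of some pair, so 18 + 1 = 19.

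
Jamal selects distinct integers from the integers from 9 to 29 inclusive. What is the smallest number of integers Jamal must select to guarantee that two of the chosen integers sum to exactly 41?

13

Group the elements by complementary pair {x, 41−x}: {12,29}, {13,28}, {14,27}, …, giving 9 two-element pairs and 3 integers whose partner 41−x falls outside [9,29].
Pigeonhole: treating each of those 12 groups as a pigeonhole, one can pick one integer per group — 12 integers — with no two summing to 41.
The 13th integer lands in an occupied pair, forcing a sum of 41.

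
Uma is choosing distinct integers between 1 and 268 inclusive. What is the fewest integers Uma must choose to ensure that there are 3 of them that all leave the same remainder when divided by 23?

47

The 23 residue classes mod 23 are the pigeonholes.
With 46 integers one could put 2 in each residue class and have no class reach 3.
The 47th integer pushes some class to 3, so 23·2 + 1 = 47.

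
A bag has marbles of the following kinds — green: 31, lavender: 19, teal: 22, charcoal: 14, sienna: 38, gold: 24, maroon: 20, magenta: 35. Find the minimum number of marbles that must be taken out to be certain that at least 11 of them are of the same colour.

81

The 8 colours are the holes; the marbles drawn are the pigeons.
To avoid 11 of any one colour, the worst case takes at most 10 of each colour.
That gives 10 + 10 + 10 + 10 + 10 + 10 + 10 + 10 = 80 marbles with no colour reaching 11.
The next marble forces some colour to 11, so 80 + 1 = 81.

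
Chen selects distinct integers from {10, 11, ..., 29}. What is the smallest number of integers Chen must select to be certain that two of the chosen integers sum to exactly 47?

15

A set avoiding the sum 47 can contain at most one of each pair {x, 47−x}, plus the 8 elements whose complement lies outside the range.
The integers 10, …, 23 (14 of them) are such a set: any two sum to at least 10+11 = 21 and at most 22+23 = 45 < 47.
By the pigeonhole principle, any 15th integer completes one of the 6 pairs, so 15 choices force a sum of 47.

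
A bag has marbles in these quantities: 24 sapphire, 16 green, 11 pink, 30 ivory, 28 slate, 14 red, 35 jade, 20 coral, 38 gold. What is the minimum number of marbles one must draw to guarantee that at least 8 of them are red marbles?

In the worst case for collecting red marbles, every non-red marble comes out first.
There are 24 + 16 + 11 + 30 + 28 + 35 + 20 + 38 = 202 non-red marbles altogether.
After those, each further marble must be red, so 202 + 8 = 210 draws guarantee 8 red marbles.

210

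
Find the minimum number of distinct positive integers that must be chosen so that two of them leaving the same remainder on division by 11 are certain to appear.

The 11 residue classes mod 11 are the pigeonholes.
With 11 integers one could put 1 in each residue class and have no class reach 2.
The 12th integer pushes some class to 2, so 11·1 + 1 = 12.

12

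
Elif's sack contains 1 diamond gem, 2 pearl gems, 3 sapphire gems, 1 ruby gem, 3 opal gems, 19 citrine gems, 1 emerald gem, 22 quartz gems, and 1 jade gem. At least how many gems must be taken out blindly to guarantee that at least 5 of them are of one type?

21

The 9 types are the holes; the gems drawn are the pigeons.
To avoid 5 of any one type, the worst case takes at most 4 of each type, or every gem of a type that has fewer than 4.
That gives 1 + 2 + 3 + 1 + 3 + 4 + 1 + 4 + 1 = 20 gems with no type reaching 5.
The next gem forces some type to 5, so 20 + 1 = 21.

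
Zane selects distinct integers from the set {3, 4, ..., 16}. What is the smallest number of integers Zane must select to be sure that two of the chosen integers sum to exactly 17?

Group the elements by complementary pair {x, 17−x}: {3,14}, {4,13}, {5,12}, …, giving 6 two-element pairs and 2 integers whose partner 17−x falls outside [3,16].
By pigeonhole, treating each of those 8 groups as a pigeonhole, one can pick one integer per group — 8 integers — with no two summing to 17.
The 9th integer lands in an occupied pair, forcing a sum of 17.

9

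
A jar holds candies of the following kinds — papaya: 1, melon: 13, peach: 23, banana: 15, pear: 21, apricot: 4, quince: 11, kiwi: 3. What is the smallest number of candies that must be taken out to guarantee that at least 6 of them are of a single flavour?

34

By pigeonhole, put each drawn candy into a box by flavour. The largest draw with every box below 6 takes min(count, 5) from each flavour; flavours with fewer than 5 contribute all they have.
Σ min(cᵢ, 5) = 1 + 5 + 5 + 5 + 5 + 4 + 5 + 3 = 33.
Draw number 33 + 1 = 34 must push one box to 6.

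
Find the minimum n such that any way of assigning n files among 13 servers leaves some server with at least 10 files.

With 117 files one could put exactly 9 in each of the 13 servers, and no server would reach 10.
One more file must land in a server that already has 9, giving it 10.
So 13 × 9 + 1 = 118 files are required.

118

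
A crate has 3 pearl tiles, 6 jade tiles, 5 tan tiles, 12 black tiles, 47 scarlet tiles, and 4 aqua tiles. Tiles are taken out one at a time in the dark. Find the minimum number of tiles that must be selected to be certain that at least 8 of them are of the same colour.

33

By the pigeonhole principle, put each drawn tile into a box by colour. The largest draw with every box below 8 takes min(count, 7) from each colour; colours with fewer than 7 contribute all they have.
Σ min(cᵢ, 7) = 3 + 6 + 5 + 7 + 7 + 4 = 32.
Draw number 32 + 1 = 33 must push one box to 8.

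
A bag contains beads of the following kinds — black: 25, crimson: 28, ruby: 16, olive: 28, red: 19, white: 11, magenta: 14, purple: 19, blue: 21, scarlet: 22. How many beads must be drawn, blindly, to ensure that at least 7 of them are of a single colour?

Put each drawn bead into a box by colour. The largest draw with every box below 7 takes min(count, 6) from each colour.
Σ min(cᵢ, 6) = 6 + 6 + 6 + 6 + 6 + 6 + 6 + 6 + 6 + 6 = 60.
Draw number 60 + 1 = 61 must push one box to 7.

61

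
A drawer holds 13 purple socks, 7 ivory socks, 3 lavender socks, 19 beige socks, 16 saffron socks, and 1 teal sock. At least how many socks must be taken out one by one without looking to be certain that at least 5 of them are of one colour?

Put each drawn sock into a box by colour. The largest draw with every box below 5 takes min(count, 4) from each colour; colours with fewer than 4 contribute all they have.
Σ min(cᵢ, 4) = 4 + 4 + 3 + 4 + 4 + 1 = 20.
Draw number 20 + 1 = 21 must push one box to 5.

21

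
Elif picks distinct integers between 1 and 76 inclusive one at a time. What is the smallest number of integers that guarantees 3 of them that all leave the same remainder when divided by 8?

The 8 residue classes mod 8 are the pigeonholes.
With 16 integers one could put 2 in each residue class and have no class reach 3.
The 17th integer pushes some class to 3, so 8·2 + 1 = 17.

17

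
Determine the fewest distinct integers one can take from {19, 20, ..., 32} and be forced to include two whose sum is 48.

Group the elements by complementary pair {x, 48−x}: {19,29}, {20,28}, {21,27}, …, giving 5 two-element pairs, the single value 24 (it cannot pair with itself since the integers are distinct), and 3 integers whose partner 48−x falls outside [19,32].
Treating each of those 9 groups as a pigeonhole, one can pick one integer per group — 9 integers — with no two summing to 48.
The 10th integer lands in an occupied pair, forcing a sum of 48.

10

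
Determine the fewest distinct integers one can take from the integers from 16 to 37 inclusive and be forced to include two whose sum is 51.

Group the elements by complementary pair {x, 51−x}: {16,35}, {17,34}, {18,33}, …, giving 10 two-element pairs and 2 integers whose partner 51−x falls outside [16,37].
Pigeonhole: treating each of those 12 groups as a pigeonhole, one can pick one integer per group — 12 integers — with no two summing to 51.
The 13th integer lands in an occupied pair, forcing a sum of 51.

13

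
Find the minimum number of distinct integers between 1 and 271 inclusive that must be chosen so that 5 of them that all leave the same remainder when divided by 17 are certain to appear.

By the pigeonhole principle, the 17 residue classes mod 17 are the pigeonholes.
With 68 integers one could put 4 in each residue class and have no class reach 5.
The 69th integer pushes some class to 5, so 17·4 + 1 = 69.

69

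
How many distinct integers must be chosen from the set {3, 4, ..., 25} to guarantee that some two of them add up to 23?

15

A set avoiding the sum 23 can contain at most one of each pair {x, 23−x}, plus the 5 elements whose complement lies outside the range.
The integers 12, …, 25 (14 of them) are such a set: any two sum to at least 12+13 = 25 > 23.
By pigeonhole, any 15th integer completes one of the 9 pairs, so 15 choices force a sum of 23.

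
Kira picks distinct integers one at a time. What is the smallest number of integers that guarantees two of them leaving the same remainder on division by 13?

The 13 residue classes mod 13 are the pigeonholes.
With 13 integers one could put 1 in each residue class and have no class reach 2.
The 14th integer pushes some class to 2, so 13·1 + 1 = 14.

14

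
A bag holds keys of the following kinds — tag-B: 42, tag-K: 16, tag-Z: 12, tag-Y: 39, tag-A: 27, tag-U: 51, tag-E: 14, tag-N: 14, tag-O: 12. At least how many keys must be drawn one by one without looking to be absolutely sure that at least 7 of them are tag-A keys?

207

In the worst case for collecting tag-A keys, every non-tag-A key comes out first.
There are 42 + 16 + 12 + 39 + 51 + 14 + 14 + 12 = 200 non-tag-A keys altogether.
After those, each further key must be tag-A, so 200 + 7 = 207 draws guarantee 7 tag-A keys.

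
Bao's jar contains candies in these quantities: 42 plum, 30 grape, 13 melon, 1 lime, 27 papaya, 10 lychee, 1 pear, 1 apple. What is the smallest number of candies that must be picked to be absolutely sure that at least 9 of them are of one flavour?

By the pigeonhole principle, put each drawn candy into a box by flavour. The largest draw with every box below 9 takes min(count, 8) from each flavour; flavours with fewer than 8 contribute all they have.
Σ min(cᵢ, 8) = 8 + 8 + 8 + 1 + 8 + 8 + 1 + 1 = 43.
Draw number 43 + 1 = 44 must push one box to 9.

44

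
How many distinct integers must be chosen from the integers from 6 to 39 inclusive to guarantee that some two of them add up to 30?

26

Two chosen integers sum to 30 exactly when both halves of some pair {x, 30−x} with 6 ≤ x ≤ 30−x ≤ 24 are chosen — 9 such pairs.
The remaining 16 elements (those with no distinct partner in range) can never complete a 30-sum, so the worst case takes all of them and one from each pair: 16 + 9 = 25.
The 26th integer has to be the second member of some pair, so 25 + 1 = 26.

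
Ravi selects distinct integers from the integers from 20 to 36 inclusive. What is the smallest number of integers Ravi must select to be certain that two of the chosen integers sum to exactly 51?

12

Two chosen integers sum to 51 exactly when both halves of some pair {x, 51−x} with 20 ≤ x ≤ 51−x ≤ 31 are chosen — 6 such pairs.
The remaining 5 elements (those with no distinct partner in range) can never complete a 51-sum, so the worst case takes all of them and one from each pair: 5 + 6 = 11.
Pigeonhole: the 12th integer has to be the second member of some pair, so 11 + 1 = 12.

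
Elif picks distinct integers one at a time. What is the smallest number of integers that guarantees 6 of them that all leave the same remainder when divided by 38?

The 38 residue classes mod 38 are the pigeonholes.
With 190 integers one could put 5 in each residue class and have no class reach 6.
The 191st integer pushes some class to 6, so 38·5 + 1 = 191.

191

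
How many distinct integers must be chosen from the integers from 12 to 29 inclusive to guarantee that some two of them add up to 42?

11

A set avoiding the sum 42 can contain at most one of each pair {x, 42−x}, plus the 2 elements whose complement lies outside the range or equal to its own complement.
The integers 12, …, 21 (10 of them) are such a set: any two sum to at least 12+13 = 25 and at most 20+21 = 41 < 42.
By pigeonhole, any 11th integer completes one of the 8 pairs, so 11 choices force a sum of 42.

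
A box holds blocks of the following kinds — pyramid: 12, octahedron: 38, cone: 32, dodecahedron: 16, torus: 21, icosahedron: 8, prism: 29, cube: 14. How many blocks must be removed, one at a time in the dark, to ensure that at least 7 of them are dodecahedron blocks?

161

In the worst case for collecting dodecahedron blocks, every non-dodecahedron block comes out first.
There are 12 + 38 + 32 + 21 + 8 + 29 + 14 = 154 non-dodecahedron blocks altogether.
After those, each further block must be dodecahedron, so 154 + 7 = 161 draws guarantee 7 dodecahedron blocks.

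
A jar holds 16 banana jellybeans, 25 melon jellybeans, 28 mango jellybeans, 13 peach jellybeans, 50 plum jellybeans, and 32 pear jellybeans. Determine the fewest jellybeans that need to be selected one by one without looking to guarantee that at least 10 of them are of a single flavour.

55

An adversary could hand out at most 9 jellybeans per flavour: 9 + 9 + 9 + 9 + 9 + 9 = 54 jellybeans and still no flavour has 10.
By the pigeonhole principle, one more jellybean lands in a flavour already at 9, so 55 draws are enough and 54 are not.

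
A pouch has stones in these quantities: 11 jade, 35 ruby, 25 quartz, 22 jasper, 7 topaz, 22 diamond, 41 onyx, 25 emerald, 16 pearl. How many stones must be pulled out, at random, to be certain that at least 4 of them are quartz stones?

183

In the worst case for collecting quartz stones, every non-quartz stone comes out first.
There are 11 + 35 + 22 + 7 + 22 + 41 + 25 + 16 = 179 non-quartz stones altogether.
After those, each further stone must be quartz, so 179 + 4 = 183 draws guarantee 4 quartz stones.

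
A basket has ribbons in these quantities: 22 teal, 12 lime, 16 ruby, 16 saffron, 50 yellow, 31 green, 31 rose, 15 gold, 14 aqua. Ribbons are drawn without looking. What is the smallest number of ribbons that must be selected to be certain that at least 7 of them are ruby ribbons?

198

In the worst case for collecting ruby ribbons, every non-ruby ribbon comes out first.
There are 22 + 12 + 16 + 50 + 31 + 31 + 15 + 14 = 191 non-ruby ribbons altogether.
After those, each further ribbon must be ruby, so 191 + 7 = 198 draws guarantee 7 ruby ribbons.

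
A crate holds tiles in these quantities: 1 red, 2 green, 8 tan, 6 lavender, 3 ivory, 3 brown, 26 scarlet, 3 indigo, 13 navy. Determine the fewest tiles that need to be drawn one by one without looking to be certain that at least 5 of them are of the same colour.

29

By the pigeonhole principle, the 9 colours are the holes; the tiles drawn are the pigeons.
To avoid 5 of any one colour, the worst case takes at most 4 of each colour, or every tile of a colour that has fewer than 4.
That gives 1 + 2 + 4 + 4 + 3 + 3 + 4 + 3 + 4 = 28 tiles with no colour reaching 5.
The next tile forces some colour to 5, so 28 + 1 = 29.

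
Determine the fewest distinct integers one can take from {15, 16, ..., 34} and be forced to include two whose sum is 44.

14

Two chosen integers sum to 44 exactly when both halves of some pair {x, 44−x} with 15 ≤ x ≤ 44−x ≤ 29 are chosen — 7 such pairs.
The remaining 6 elements (those with no distinct partner in range) can never complete a 44-sum, so the worst case takes all of them and one from each pair: 6 + 7 = 13.
The 14th integer has to be the second member of some pair, so 13 + 1 = 14.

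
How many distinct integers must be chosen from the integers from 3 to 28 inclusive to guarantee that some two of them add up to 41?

Two chosen integers sum to 41 exactly when both halves of some pair {x, 41−x} with 13 ≤ x ≤ 41−x ≤ 28 are chosen — 8 such pairs.
The remaining 10 elements (those with no distinct partner in range) can never complete a 41-sum, so the worst case takes all of them and one from each pair: 10 + 8 = 18.
The 19th integer has to be the second member of some pair, so 18 + 1 = 19.

19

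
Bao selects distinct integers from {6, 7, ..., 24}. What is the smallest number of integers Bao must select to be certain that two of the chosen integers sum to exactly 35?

13

Group the elements by complementary pair {x, 35−x}: {11,24}, {12,23}, {13,22}, …, giving 7 two-element pairs and 5 integers whose partner 35−x falls outside [6,24].
By the pigeonhole principle, treating each of those 12 groups as a pigeonhole, one can pick one integer per group — 12 integers — with no two summing to 35.
The 13th integer lands in an occupied pair, forcing a sum of 35.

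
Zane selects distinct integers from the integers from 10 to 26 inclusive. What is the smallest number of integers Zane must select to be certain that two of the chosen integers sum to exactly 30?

Group the elements by complementary pair {x, 30−x}: {10,20}, {11,19}, {12,18}, …, giving 5 two-element pairs, the single value 15 (it cannot pair with itself since the integers are distinct), and 6 integers whose partner 30−x falls outside [10,26].
Treating each of those 12 groups as a pigeonhole, one can pick one integer per group — 12 integers — with no two summing to 30.
The 13th integer lands in an occupied pair, forcing a sum of 30.

13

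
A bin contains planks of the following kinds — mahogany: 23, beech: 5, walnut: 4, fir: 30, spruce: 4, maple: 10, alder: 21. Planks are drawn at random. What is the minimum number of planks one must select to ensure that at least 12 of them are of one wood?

57

By the pigeonhole principle, the 7 woods are the holes; the planks drawn are the pigeons.
To avoid 12 of any one wood, the worst case takes at most 11 of each wood, or every plank of a wood that has fewer than 11.
That gives 11 + 5 + 4 + 11 + 4 + 10 + 11 = 56 planks with no wood reaching 12.
The next plank forces some wood to 12, so 56 + 1 = 57.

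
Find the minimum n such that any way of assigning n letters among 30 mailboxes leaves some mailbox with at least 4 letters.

With 90 letters one could put exactly 3 in each of the 30 mailboxes, and no mailbox would reach 4.
One more letter must land in a mailbox that already has 3, giving it 4.
So 30 × 3 + 1 = 91 letters are required.

91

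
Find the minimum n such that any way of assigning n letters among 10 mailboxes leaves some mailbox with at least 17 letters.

161

With 160 letters one could put exactly 16 in each of the 10 mailboxes, and no mailbox would reach 17.
By the pigeonhole principle, one more letter must land in a mailbox that already has 16, giving it 17.
So 10 × 16 + 1 = 161 letters are required.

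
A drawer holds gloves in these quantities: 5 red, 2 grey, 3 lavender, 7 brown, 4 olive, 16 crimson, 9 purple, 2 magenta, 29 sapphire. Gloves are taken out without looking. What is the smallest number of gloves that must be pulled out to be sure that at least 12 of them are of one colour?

An adversary could hand out at most 11 gloves per colour (7 colours run out sooner): 5 + 2 + 3 + 7 + 4 + 11 + 9 + 2 + 11 = 54 gloves and still no colour has 12.
By pigeonhole, one more glove lands in a colour already at 11, so 55 draws are enough and 54 are not.

55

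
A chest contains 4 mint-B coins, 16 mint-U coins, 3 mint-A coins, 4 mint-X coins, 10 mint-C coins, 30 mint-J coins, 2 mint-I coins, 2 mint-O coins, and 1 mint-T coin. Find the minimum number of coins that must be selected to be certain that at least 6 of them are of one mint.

32

Pigeonhole: put each drawn coin into a box by mint. The largest draw with every box below 6 takes min(count, 5) from each mint; mints with fewer than 5 contribute all they have.
Σ min(cᵢ, 5) = 4 + 5 + 3 + 4 + 5 + 5 + 2 + 2 + 1 = 31.
Draw number 31 + 1 = 32 must push one box to 6.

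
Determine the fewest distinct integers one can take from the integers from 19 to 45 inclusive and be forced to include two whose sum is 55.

19

A set avoiding the sum 55 can contain at most one of each pair {x, 55−x}, plus the 9 elements whose complement lies outside the range.
The integers 28, …, 45 (18 of them) are such a set: any two sum to at least 28+29 = 57 > 55.
Any 19th integer completes one of the 9 pairs, so 19 choices force a sum of 55.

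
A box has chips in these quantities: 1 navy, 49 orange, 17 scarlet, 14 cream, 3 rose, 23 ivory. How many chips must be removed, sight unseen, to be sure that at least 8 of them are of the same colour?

33

By the pigeonhole principle, put each drawn chip into a box by colour. The largest draw with every box below 8 takes min(count, 7) from each colour; colours with fewer than 7 contribute all they have.
Σ min(cᵢ, 7) = 1 + 7 + 7 + 7 + 3 + 7 = 32.
Draw number 32 + 1 = 33 must push one box to 8.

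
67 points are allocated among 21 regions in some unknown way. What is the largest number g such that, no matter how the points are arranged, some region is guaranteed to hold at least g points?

By the pigeonhole principle, the 21 regions are the holes and the 67 points are the pigeons.
If every region held at most 3 points, the total would be at most 21 × 3 = 63, which is less than 67.
So some region holds at least ⌈67/21⌉ = 4 points.

4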